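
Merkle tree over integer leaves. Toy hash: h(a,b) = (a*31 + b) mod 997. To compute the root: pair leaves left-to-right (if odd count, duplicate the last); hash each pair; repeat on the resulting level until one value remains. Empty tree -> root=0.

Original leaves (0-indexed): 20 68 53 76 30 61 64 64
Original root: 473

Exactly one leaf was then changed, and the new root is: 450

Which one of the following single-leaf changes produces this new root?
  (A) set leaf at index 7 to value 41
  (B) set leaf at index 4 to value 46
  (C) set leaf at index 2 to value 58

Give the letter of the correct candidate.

Answer: A

Derivation:
Original leaves: [20, 68, 53, 76, 30, 61, 64, 64]
Target new root: 450
Try each candidate change and compute the resulting root:
Candidate A: set leaf[7] = 41 -> leaves = [20, 68, 53, 76, 30, 61, 64, 41]
  L0: [20, 68, 53, 76, 30, 61, 64, 41]
  L1: h(20,68)=(20*31+68)%997=688 h(53,76)=(53*31+76)%997=722 h(30,61)=(30*31+61)%997=991 h(64,41)=(64*31+41)%997=31 -> [688, 722, 991, 31]
  L2: h(688,722)=(688*31+722)%997=116 h(991,31)=(991*31+31)%997=842 -> [116, 842]
  L3: h(116,842)=(116*31+842)%997=450 -> [450]
  root = 450 == target 450  ** MATCH **
Candidate B: set leaf[4] = 46 -> leaves = [20, 68, 53, 76, 46, 61, 64, 64]
  L0: [20, 68, 53, 76, 46, 61, 64, 64]
  L1: h(20,68)=(20*31+68)%997=688 h(53,76)=(53*31+76)%997=722 h(46,61)=(46*31+61)%997=490 h(64,64)=(64*31+64)%997=54 -> [688, 722, 490, 54]
  L2: h(688,722)=(688*31+722)%997=116 h(490,54)=(490*31+54)%997=289 -> [116, 289]
  L3: h(116,289)=(116*31+289)%997=894 -> [894]
  root = 894 != target 450
Candidate C: set leaf[2] = 58 -> leaves = [20, 68, 58, 76, 30, 61, 64, 64]
  L0: [20, 68, 58, 76, 30, 61, 64, 64]
  L1: h(20,68)=(20*31+68)%997=688 h(58,76)=(58*31+76)%997=877 h(30,61)=(30*31+61)%997=991 h(64,64)=(64*31+64)%997=54 -> [688, 877, 991, 54]
  L2: h(688,877)=(688*31+877)%997=271 h(991,54)=(991*31+54)%997=865 -> [271, 865]
  L3: h(271,865)=(271*31+865)%997=293 -> [293]
  root = 293 != target 450
Candidate A produces the target root.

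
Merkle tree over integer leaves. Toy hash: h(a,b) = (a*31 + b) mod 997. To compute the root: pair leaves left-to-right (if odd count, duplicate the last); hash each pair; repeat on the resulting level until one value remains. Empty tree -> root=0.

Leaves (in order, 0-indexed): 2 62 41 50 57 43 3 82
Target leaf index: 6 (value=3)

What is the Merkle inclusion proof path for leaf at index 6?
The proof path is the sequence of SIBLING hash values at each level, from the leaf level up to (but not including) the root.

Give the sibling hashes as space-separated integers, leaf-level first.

L0 (leaves): [2, 62, 41, 50, 57, 43, 3, 82], target index=6
L1: h(2,62)=(2*31+62)%997=124 [pair 0] h(41,50)=(41*31+50)%997=324 [pair 1] h(57,43)=(57*31+43)%997=813 [pair 2] h(3,82)=(3*31+82)%997=175 [pair 3] -> [124, 324, 813, 175]
  Sibling for proof at L0: 82
L2: h(124,324)=(124*31+324)%997=180 [pair 0] h(813,175)=(813*31+175)%997=453 [pair 1] -> [180, 453]
  Sibling for proof at L1: 813
L3: h(180,453)=(180*31+453)%997=51 [pair 0] -> [51]
  Sibling for proof at L2: 180
Root: 51
Proof path (sibling hashes from leaf to root): [82, 813, 180]

Answer: 82 813 180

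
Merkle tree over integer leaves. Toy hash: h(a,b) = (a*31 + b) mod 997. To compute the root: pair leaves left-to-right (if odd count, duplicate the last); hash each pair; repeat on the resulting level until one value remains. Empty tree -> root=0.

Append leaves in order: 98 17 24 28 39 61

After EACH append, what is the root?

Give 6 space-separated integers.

Answer: 98 64 758 762 747 454

Derivation:
After append 98 (leaves=[98]):
  L0: [98]
  root=98
After append 17 (leaves=[98, 17]):
  L0: [98, 17]
  L1: h(98,17)=(98*31+17)%997=64 -> [64]
  root=64
After append 24 (leaves=[98, 17, 24]):
  L0: [98, 17, 24]
  L1: h(98,17)=(98*31+17)%997=64 h(24,24)=(24*31+24)%997=768 -> [64, 768]
  L2: h(64,768)=(64*31+768)%997=758 -> [758]
  root=758
After append 28 (leaves=[98, 17, 24, 28]):
  L0: [98, 17, 24, 28]
  L1: h(98,17)=(98*31+17)%997=64 h(24,28)=(24*31+28)%997=772 -> [64, 772]
  L2: h(64,772)=(64*31+772)%997=762 -> [762]
  root=762
After append 39 (leaves=[98, 17, 24, 28, 39]):
  L0: [98, 17, 24, 28, 39]
  L1: h(98,17)=(98*31+17)%997=64 h(24,28)=(24*31+28)%997=772 h(39,39)=(39*31+39)%997=251 -> [64, 772, 251]
  L2: h(64,772)=(64*31+772)%997=762 h(251,251)=(251*31+251)%997=56 -> [762, 56]
  L3: h(762,56)=(762*31+56)%997=747 -> [747]
  root=747
After append 61 (leaves=[98, 17, 24, 28, 39, 61]):
  L0: [98, 17, 24, 28, 39, 61]
  L1: h(98,17)=(98*31+17)%997=64 h(24,28)=(24*31+28)%997=772 h(39,61)=(39*31+61)%997=273 -> [64, 772, 273]
  L2: h(64,772)=(64*31+772)%997=762 h(273,273)=(273*31+273)%997=760 -> [762, 760]
  L3: h(762,760)=(762*31+760)%997=454 -> [454]
  root=454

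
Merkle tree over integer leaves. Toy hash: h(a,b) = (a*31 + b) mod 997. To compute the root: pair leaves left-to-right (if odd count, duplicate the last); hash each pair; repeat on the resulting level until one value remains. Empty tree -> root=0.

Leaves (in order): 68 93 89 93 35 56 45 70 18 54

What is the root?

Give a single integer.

L0: [68, 93, 89, 93, 35, 56, 45, 70, 18, 54]
L1: h(68,93)=(68*31+93)%997=207 h(89,93)=(89*31+93)%997=858 h(35,56)=(35*31+56)%997=144 h(45,70)=(45*31+70)%997=468 h(18,54)=(18*31+54)%997=612 -> [207, 858, 144, 468, 612]
L2: h(207,858)=(207*31+858)%997=296 h(144,468)=(144*31+468)%997=944 h(612,612)=(612*31+612)%997=641 -> [296, 944, 641]
L3: h(296,944)=(296*31+944)%997=150 h(641,641)=(641*31+641)%997=572 -> [150, 572]
L4: h(150,572)=(150*31+572)%997=237 -> [237]

Answer: 237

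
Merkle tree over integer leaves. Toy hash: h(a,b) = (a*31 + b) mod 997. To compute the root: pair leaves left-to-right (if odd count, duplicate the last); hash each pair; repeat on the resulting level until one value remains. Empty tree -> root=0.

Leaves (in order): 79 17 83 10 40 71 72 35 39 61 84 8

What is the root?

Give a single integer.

Answer: 12

Derivation:
L0: [79, 17, 83, 10, 40, 71, 72, 35, 39, 61, 84, 8]
L1: h(79,17)=(79*31+17)%997=472 h(83,10)=(83*31+10)%997=589 h(40,71)=(40*31+71)%997=314 h(72,35)=(72*31+35)%997=273 h(39,61)=(39*31+61)%997=273 h(84,8)=(84*31+8)%997=618 -> [472, 589, 314, 273, 273, 618]
L2: h(472,589)=(472*31+589)%997=266 h(314,273)=(314*31+273)%997=37 h(273,618)=(273*31+618)%997=108 -> [266, 37, 108]
L3: h(266,37)=(266*31+37)%997=307 h(108,108)=(108*31+108)%997=465 -> [307, 465]
L4: h(307,465)=(307*31+465)%997=12 -> [12]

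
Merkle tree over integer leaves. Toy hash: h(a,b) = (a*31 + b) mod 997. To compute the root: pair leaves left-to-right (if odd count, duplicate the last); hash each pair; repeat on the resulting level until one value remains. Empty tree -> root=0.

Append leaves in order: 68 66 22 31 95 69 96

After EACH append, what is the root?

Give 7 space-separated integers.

Answer: 68 180 302 311 242 407 465

Derivation:
After append 68 (leaves=[68]):
  L0: [68]
  root=68
After append 66 (leaves=[68, 66]):
  L0: [68, 66]
  L1: h(68,66)=(68*31+66)%997=180 -> [180]
  root=180
After append 22 (leaves=[68, 66, 22]):
  L0: [68, 66, 22]
  L1: h(68,66)=(68*31+66)%997=180 h(22,22)=(22*31+22)%997=704 -> [180, 704]
  L2: h(180,704)=(180*31+704)%997=302 -> [302]
  root=302
After append 31 (leaves=[68, 66, 22, 31]):
  L0: [68, 66, 22, 31]
  L1: h(68,66)=(68*31+66)%997=180 h(22,31)=(22*31+31)%997=713 -> [180, 713]
  L2: h(180,713)=(180*31+713)%997=311 -> [311]
  root=311
After append 95 (leaves=[68, 66, 22, 31, 95]):
  L0: [68, 66, 22, 31, 95]
  L1: h(68,66)=(68*31+66)%997=180 h(22,31)=(22*31+31)%997=713 h(95,95)=(95*31+95)%997=49 -> [180, 713, 49]
  L2: h(180,713)=(180*31+713)%997=311 h(49,49)=(49*31+49)%997=571 -> [311, 571]
  L3: h(311,571)=(311*31+571)%997=242 -> [242]
  root=242
After append 69 (leaves=[68, 66, 22, 31, 95, 69]):
  L0: [68, 66, 22, 31, 95, 69]
  L1: h(68,66)=(68*31+66)%997=180 h(22,31)=(22*31+31)%997=713 h(95,69)=(95*31+69)%997=23 -> [180, 713, 23]
  L2: h(180,713)=(180*31+713)%997=311 h(23,23)=(23*31+23)%997=736 -> [311, 736]
  L3: h(311,736)=(311*31+736)%997=407 -> [407]
  root=407
After append 96 (leaves=[68, 66, 22, 31, 95, 69, 96]):
  L0: [68, 66, 22, 31, 95, 69, 96]
  L1: h(68,66)=(68*31+66)%997=180 h(22,31)=(22*31+31)%997=713 h(95,69)=(95*31+69)%997=23 h(96,96)=(96*31+96)%997=81 -> [180, 713, 23, 81]
  L2: h(180,713)=(180*31+713)%997=311 h(23,81)=(23*31+81)%997=794 -> [311, 794]
  L3: h(311,794)=(311*31+794)%997=465 -> [465]
  root=465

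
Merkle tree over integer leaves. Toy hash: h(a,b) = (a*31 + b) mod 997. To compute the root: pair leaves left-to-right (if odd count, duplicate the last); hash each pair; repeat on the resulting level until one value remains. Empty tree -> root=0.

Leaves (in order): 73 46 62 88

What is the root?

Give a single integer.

Answer: 808

Derivation:
L0: [73, 46, 62, 88]
L1: h(73,46)=(73*31+46)%997=315 h(62,88)=(62*31+88)%997=16 -> [315, 16]
L2: h(315,16)=(315*31+16)%997=808 -> [808]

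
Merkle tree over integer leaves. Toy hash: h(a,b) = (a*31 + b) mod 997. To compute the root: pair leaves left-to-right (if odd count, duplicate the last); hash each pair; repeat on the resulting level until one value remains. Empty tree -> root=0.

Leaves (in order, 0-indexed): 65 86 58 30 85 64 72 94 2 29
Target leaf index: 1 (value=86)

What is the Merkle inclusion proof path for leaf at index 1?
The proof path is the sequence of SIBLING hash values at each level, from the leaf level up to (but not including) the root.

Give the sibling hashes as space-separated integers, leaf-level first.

Answer: 65 831 253 463

Derivation:
L0 (leaves): [65, 86, 58, 30, 85, 64, 72, 94, 2, 29], target index=1
L1: h(65,86)=(65*31+86)%997=107 [pair 0] h(58,30)=(58*31+30)%997=831 [pair 1] h(85,64)=(85*31+64)%997=705 [pair 2] h(72,94)=(72*31+94)%997=332 [pair 3] h(2,29)=(2*31+29)%997=91 [pair 4] -> [107, 831, 705, 332, 91]
  Sibling for proof at L0: 65
L2: h(107,831)=(107*31+831)%997=160 [pair 0] h(705,332)=(705*31+332)%997=253 [pair 1] h(91,91)=(91*31+91)%997=918 [pair 2] -> [160, 253, 918]
  Sibling for proof at L1: 831
L3: h(160,253)=(160*31+253)%997=228 [pair 0] h(918,918)=(918*31+918)%997=463 [pair 1] -> [228, 463]
  Sibling for proof at L2: 253
L4: h(228,463)=(228*31+463)%997=552 [pair 0] -> [552]
  Sibling for proof at L3: 463
Root: 552
Proof path (sibling hashes from leaf to root): [65, 831, 253, 463]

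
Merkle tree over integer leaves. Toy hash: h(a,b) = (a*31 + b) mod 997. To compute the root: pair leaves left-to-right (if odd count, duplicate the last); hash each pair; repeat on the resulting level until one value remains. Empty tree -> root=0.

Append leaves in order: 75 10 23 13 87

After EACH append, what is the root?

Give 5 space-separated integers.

After append 75 (leaves=[75]):
  L0: [75]
  root=75
After append 10 (leaves=[75, 10]):
  L0: [75, 10]
  L1: h(75,10)=(75*31+10)%997=341 -> [341]
  root=341
After append 23 (leaves=[75, 10, 23]):
  L0: [75, 10, 23]
  L1: h(75,10)=(75*31+10)%997=341 h(23,23)=(23*31+23)%997=736 -> [341, 736]
  L2: h(341,736)=(341*31+736)%997=340 -> [340]
  root=340
After append 13 (leaves=[75, 10, 23, 13]):
  L0: [75, 10, 23, 13]
  L1: h(75,10)=(75*31+10)%997=341 h(23,13)=(23*31+13)%997=726 -> [341, 726]
  L2: h(341,726)=(341*31+726)%997=330 -> [330]
  root=330
After append 87 (leaves=[75, 10, 23, 13, 87]):
  L0: [75, 10, 23, 13, 87]
  L1: h(75,10)=(75*31+10)%997=341 h(23,13)=(23*31+13)%997=726 h(87,87)=(87*31+87)%997=790 -> [341, 726, 790]
  L2: h(341,726)=(341*31+726)%997=330 h(790,790)=(790*31+790)%997=355 -> [330, 355]
  L3: h(330,355)=(330*31+355)%997=615 -> [615]
  root=615

Answer: 75 341 340 330 615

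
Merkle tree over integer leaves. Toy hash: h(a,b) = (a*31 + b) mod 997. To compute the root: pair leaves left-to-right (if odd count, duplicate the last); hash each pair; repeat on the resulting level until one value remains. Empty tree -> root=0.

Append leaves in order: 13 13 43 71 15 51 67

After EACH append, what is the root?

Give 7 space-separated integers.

Answer: 13 416 314 342 40 195 826

Derivation:
After append 13 (leaves=[13]):
  L0: [13]
  root=13
After append 13 (leaves=[13, 13]):
  L0: [13, 13]
  L1: h(13,13)=(13*31+13)%997=416 -> [416]
  root=416
After append 43 (leaves=[13, 13, 43]):
  L0: [13, 13, 43]
  L1: h(13,13)=(13*31+13)%997=416 h(43,43)=(43*31+43)%997=379 -> [416, 379]
  L2: h(416,379)=(416*31+379)%997=314 -> [314]
  root=314
After append 71 (leaves=[13, 13, 43, 71]):
  L0: [13, 13, 43, 71]
  L1: h(13,13)=(13*31+13)%997=416 h(43,71)=(43*31+71)%997=407 -> [416, 407]
  L2: h(416,407)=(416*31+407)%997=342 -> [342]
  root=342
After append 15 (leaves=[13, 13, 43, 71, 15]):
  L0: [13, 13, 43, 71, 15]
  L1: h(13,13)=(13*31+13)%997=416 h(43,71)=(43*31+71)%997=407 h(15,15)=(15*31+15)%997=480 -> [416, 407, 480]
  L2: h(416,407)=(416*31+407)%997=342 h(480,480)=(480*31+480)%997=405 -> [342, 405]
  L3: h(342,405)=(342*31+405)%997=40 -> [40]
  root=40
After append 51 (leaves=[13, 13, 43, 71, 15, 51]):
  L0: [13, 13, 43, 71, 15, 51]
  L1: h(13,13)=(13*31+13)%997=416 h(43,71)=(43*31+71)%997=407 h(15,51)=(15*31+51)%997=516 -> [416, 407, 516]
  L2: h(416,407)=(416*31+407)%997=342 h(516,516)=(516*31+516)%997=560 -> [342, 560]
  L3: h(342,560)=(342*31+560)%997=195 -> [195]
  root=195
After append 67 (leaves=[13, 13, 43, 71, 15, 51, 67]):
  L0: [13, 13, 43, 71, 15, 51, 67]
  L1: h(13,13)=(13*31+13)%997=416 h(43,71)=(43*31+71)%997=407 h(15,51)=(15*31+51)%997=516 h(67,67)=(67*31+67)%997=150 -> [416, 407, 516, 150]
  L2: h(416,407)=(416*31+407)%997=342 h(516,150)=(516*31+150)%997=194 -> [342, 194]
  L3: h(342,194)=(342*31+194)%997=826 -> [826]
  root=826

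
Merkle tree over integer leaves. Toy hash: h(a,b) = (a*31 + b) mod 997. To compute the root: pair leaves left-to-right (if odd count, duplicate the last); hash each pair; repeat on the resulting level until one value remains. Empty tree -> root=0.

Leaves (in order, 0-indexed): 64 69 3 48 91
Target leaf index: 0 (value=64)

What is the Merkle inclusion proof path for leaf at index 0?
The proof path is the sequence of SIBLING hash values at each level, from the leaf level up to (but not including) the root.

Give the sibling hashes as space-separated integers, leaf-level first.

L0 (leaves): [64, 69, 3, 48, 91], target index=0
L1: h(64,69)=(64*31+69)%997=59 [pair 0] h(3,48)=(3*31+48)%997=141 [pair 1] h(91,91)=(91*31+91)%997=918 [pair 2] -> [59, 141, 918]
  Sibling for proof at L0: 69
L2: h(59,141)=(59*31+141)%997=973 [pair 0] h(918,918)=(918*31+918)%997=463 [pair 1] -> [973, 463]
  Sibling for proof at L1: 141
L3: h(973,463)=(973*31+463)%997=716 [pair 0] -> [716]
  Sibling for proof at L2: 463
Root: 716
Proof path (sibling hashes from leaf to root): [69, 141, 463]

Answer: 69 141 463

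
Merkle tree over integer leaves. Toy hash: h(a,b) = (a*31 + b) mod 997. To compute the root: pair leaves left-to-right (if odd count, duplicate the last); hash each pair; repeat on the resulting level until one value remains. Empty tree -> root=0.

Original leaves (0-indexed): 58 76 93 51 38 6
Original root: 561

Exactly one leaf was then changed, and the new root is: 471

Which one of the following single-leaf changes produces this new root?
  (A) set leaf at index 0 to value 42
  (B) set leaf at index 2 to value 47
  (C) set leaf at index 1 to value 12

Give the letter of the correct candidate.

Original leaves: [58, 76, 93, 51, 38, 6]
Target new root: 471
Try each candidate change and compute the resulting root:
Candidate A: set leaf[0] = 42 -> leaves = [42, 76, 93, 51, 38, 6]
  L0: [42, 76, 93, 51, 38, 6]
  L1: h(42,76)=(42*31+76)%997=381 h(93,51)=(93*31+51)%997=940 h(38,6)=(38*31+6)%997=187 -> [381, 940, 187]
  L2: h(381,940)=(381*31+940)%997=787 h(187,187)=(187*31+187)%997=2 -> [787, 2]
  L3: h(787,2)=(787*31+2)%997=471 -> [471]
  root = 471 == target 471  ** MATCH **
Candidate B: set leaf[2] = 47 -> leaves = [58, 76, 47, 51, 38, 6]
  L0: [58, 76, 47, 51, 38, 6]
  L1: h(58,76)=(58*31+76)%997=877 h(47,51)=(47*31+51)%997=511 h(38,6)=(38*31+6)%997=187 -> [877, 511, 187]
  L2: h(877,511)=(877*31+511)%997=779 h(187,187)=(187*31+187)%997=2 -> [779, 2]
  L3: h(779,2)=(779*31+2)%997=223 -> [223]
  root = 223 != target 471
Candidate C: set leaf[1] = 12 -> leaves = [58, 12, 93, 51, 38, 6]
  L0: [58, 12, 93, 51, 38, 6]
  L1: h(58,12)=(58*31+12)%997=813 h(93,51)=(93*31+51)%997=940 h(38,6)=(38*31+6)%997=187 -> [813, 940, 187]
  L2: h(813,940)=(813*31+940)%997=221 h(187,187)=(187*31+187)%997=2 -> [221, 2]
  L3: h(221,2)=(221*31+2)%997=871 -> [871]
  root = 871 != target 471
Candidate A produces the target root.

Answer: A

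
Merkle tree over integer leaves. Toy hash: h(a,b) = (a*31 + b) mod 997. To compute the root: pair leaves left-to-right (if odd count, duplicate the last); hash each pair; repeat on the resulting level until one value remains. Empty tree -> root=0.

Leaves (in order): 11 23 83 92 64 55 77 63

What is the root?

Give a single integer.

Answer: 575

Derivation:
L0: [11, 23, 83, 92, 64, 55, 77, 63]
L1: h(11,23)=(11*31+23)%997=364 h(83,92)=(83*31+92)%997=671 h(64,55)=(64*31+55)%997=45 h(77,63)=(77*31+63)%997=456 -> [364, 671, 45, 456]
L2: h(364,671)=(364*31+671)%997=988 h(45,456)=(45*31+456)%997=854 -> [988, 854]
L3: h(988,854)=(988*31+854)%997=575 -> [575]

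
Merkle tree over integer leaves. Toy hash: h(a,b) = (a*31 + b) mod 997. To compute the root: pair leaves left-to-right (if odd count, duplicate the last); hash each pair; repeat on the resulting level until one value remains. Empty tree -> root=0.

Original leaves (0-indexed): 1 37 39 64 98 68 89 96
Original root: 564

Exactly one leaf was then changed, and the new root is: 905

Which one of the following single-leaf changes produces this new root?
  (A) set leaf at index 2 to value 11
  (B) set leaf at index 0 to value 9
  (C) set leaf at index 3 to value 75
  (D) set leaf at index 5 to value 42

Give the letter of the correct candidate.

Original leaves: [1, 37, 39, 64, 98, 68, 89, 96]
Target new root: 905
Try each candidate change and compute the resulting root:
Candidate A: set leaf[2] = 11 -> leaves = [1, 37, 11, 64, 98, 68, 89, 96]
  L0: [1, 37, 11, 64, 98, 68, 89, 96]
  L1: h(1,37)=(1*31+37)%997=68 h(11,64)=(11*31+64)%997=405 h(98,68)=(98*31+68)%997=115 h(89,96)=(89*31+96)%997=861 -> [68, 405, 115, 861]
  L2: h(68,405)=(68*31+405)%997=519 h(115,861)=(115*31+861)%997=438 -> [519, 438]
  L3: h(519,438)=(519*31+438)%997=575 -> [575]
  root = 575 != target 905
Candidate B: set leaf[0] = 9 -> leaves = [9, 37, 39, 64, 98, 68, 89, 96]
  L0: [9, 37, 39, 64, 98, 68, 89, 96]
  L1: h(9,37)=(9*31+37)%997=316 h(39,64)=(39*31+64)%997=276 h(98,68)=(98*31+68)%997=115 h(89,96)=(89*31+96)%997=861 -> [316, 276, 115, 861]
  L2: h(316,276)=(316*31+276)%997=102 h(115,861)=(115*31+861)%997=438 -> [102, 438]
  L3: h(102,438)=(102*31+438)%997=609 -> [609]
  root = 609 != target 905
Candidate C: set leaf[3] = 75 -> leaves = [1, 37, 39, 75, 98, 68, 89, 96]
  L0: [1, 37, 39, 75, 98, 68, 89, 96]
  L1: h(1,37)=(1*31+37)%997=68 h(39,75)=(39*31+75)%997=287 h(98,68)=(98*31+68)%997=115 h(89,96)=(89*31+96)%997=861 -> [68, 287, 115, 861]
  L2: h(68,287)=(68*31+287)%997=401 h(115,861)=(115*31+861)%997=438 -> [401, 438]
  L3: h(401,438)=(401*31+438)%997=905 -> [905]
  root = 905 == target 905  ** MATCH **
Candidate D: set leaf[5] = 42 -> leaves = [1, 37, 39, 64, 98, 42, 89, 96]
  L0: [1, 37, 39, 64, 98, 42, 89, 96]
  L1: h(1,37)=(1*31+37)%997=68 h(39,64)=(39*31+64)%997=276 h(98,42)=(98*31+42)%997=89 h(89,96)=(89*31+96)%997=861 -> [68, 276, 89, 861]
  L2: h(68,276)=(68*31+276)%997=390 h(89,861)=(89*31+861)%997=629 -> [390, 629]
  L3: h(390,629)=(390*31+629)%997=755 -> [755]
  root = 755 != target 905
Candidate C produces the target root.

Answer: C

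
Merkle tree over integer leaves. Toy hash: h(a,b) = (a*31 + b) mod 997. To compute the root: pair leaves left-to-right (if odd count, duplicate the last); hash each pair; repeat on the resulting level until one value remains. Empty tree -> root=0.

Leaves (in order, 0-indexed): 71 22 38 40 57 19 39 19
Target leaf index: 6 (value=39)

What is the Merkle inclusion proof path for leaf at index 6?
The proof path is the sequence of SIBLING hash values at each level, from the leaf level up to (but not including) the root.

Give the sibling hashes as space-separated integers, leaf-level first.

L0 (leaves): [71, 22, 38, 40, 57, 19, 39, 19], target index=6
L1: h(71,22)=(71*31+22)%997=229 [pair 0] h(38,40)=(38*31+40)%997=221 [pair 1] h(57,19)=(57*31+19)%997=789 [pair 2] h(39,19)=(39*31+19)%997=231 [pair 3] -> [229, 221, 789, 231]
  Sibling for proof at L0: 19
L2: h(229,221)=(229*31+221)%997=341 [pair 0] h(789,231)=(789*31+231)%997=762 [pair 1] -> [341, 762]
  Sibling for proof at L1: 789
L3: h(341,762)=(341*31+762)%997=366 [pair 0] -> [366]
  Sibling for proof at L2: 341
Root: 366
Proof path (sibling hashes from leaf to root): [19, 789, 341]

Answer: 19 789 341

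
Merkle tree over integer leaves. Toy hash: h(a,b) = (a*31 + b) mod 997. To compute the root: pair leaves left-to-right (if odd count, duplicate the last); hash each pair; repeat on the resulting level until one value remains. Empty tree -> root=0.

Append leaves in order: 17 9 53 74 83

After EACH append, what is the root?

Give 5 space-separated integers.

Answer: 17 536 366 387 280

Derivation:
After append 17 (leaves=[17]):
  L0: [17]
  root=17
After append 9 (leaves=[17, 9]):
  L0: [17, 9]
  L1: h(17,9)=(17*31+9)%997=536 -> [536]
  root=536
After append 53 (leaves=[17, 9, 53]):
  L0: [17, 9, 53]
  L1: h(17,9)=(17*31+9)%997=536 h(53,53)=(53*31+53)%997=699 -> [536, 699]
  L2: h(536,699)=(536*31+699)%997=366 -> [366]
  root=366
After append 74 (leaves=[17, 9, 53, 74]):
  L0: [17, 9, 53, 74]
  L1: h(17,9)=(17*31+9)%997=536 h(53,74)=(53*31+74)%997=720 -> [536, 720]
  L2: h(536,720)=(536*31+720)%997=387 -> [387]
  root=387
After append 83 (leaves=[17, 9, 53, 74, 83]):
  L0: [17, 9, 53, 74, 83]
  L1: h(17,9)=(17*31+9)%997=536 h(53,74)=(53*31+74)%997=720 h(83,83)=(83*31+83)%997=662 -> [536, 720, 662]
  L2: h(536,720)=(536*31+720)%997=387 h(662,662)=(662*31+662)%997=247 -> [387, 247]
  L3: h(387,247)=(387*31+247)%997=280 -> [280]
  root=280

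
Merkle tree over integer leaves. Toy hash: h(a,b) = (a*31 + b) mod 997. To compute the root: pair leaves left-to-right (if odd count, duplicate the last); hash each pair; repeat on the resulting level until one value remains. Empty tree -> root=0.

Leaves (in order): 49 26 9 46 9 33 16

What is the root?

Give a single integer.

L0: [49, 26, 9, 46, 9, 33, 16]
L1: h(49,26)=(49*31+26)%997=548 h(9,46)=(9*31+46)%997=325 h(9,33)=(9*31+33)%997=312 h(16,16)=(16*31+16)%997=512 -> [548, 325, 312, 512]
L2: h(548,325)=(548*31+325)%997=364 h(312,512)=(312*31+512)%997=214 -> [364, 214]
L3: h(364,214)=(364*31+214)%997=531 -> [531]

Answer: 531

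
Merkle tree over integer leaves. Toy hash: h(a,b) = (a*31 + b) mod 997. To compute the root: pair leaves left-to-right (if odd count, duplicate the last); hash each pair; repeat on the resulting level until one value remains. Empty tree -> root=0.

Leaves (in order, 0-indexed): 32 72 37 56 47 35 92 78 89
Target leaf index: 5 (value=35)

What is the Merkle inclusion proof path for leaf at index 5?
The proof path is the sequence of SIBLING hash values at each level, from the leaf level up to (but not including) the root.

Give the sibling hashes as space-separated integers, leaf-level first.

L0 (leaves): [32, 72, 37, 56, 47, 35, 92, 78, 89], target index=5
L1: h(32,72)=(32*31+72)%997=67 [pair 0] h(37,56)=(37*31+56)%997=206 [pair 1] h(47,35)=(47*31+35)%997=495 [pair 2] h(92,78)=(92*31+78)%997=936 [pair 3] h(89,89)=(89*31+89)%997=854 [pair 4] -> [67, 206, 495, 936, 854]
  Sibling for proof at L0: 47
L2: h(67,206)=(67*31+206)%997=289 [pair 0] h(495,936)=(495*31+936)%997=329 [pair 1] h(854,854)=(854*31+854)%997=409 [pair 2] -> [289, 329, 409]
  Sibling for proof at L1: 936
L3: h(289,329)=(289*31+329)%997=315 [pair 0] h(409,409)=(409*31+409)%997=127 [pair 1] -> [315, 127]
  Sibling for proof at L2: 289
L4: h(315,127)=(315*31+127)%997=919 [pair 0] -> [919]
  Sibling for proof at L3: 127
Root: 919
Proof path (sibling hashes from leaf to root): [47, 936, 289, 127]

Answer: 47 936 289 127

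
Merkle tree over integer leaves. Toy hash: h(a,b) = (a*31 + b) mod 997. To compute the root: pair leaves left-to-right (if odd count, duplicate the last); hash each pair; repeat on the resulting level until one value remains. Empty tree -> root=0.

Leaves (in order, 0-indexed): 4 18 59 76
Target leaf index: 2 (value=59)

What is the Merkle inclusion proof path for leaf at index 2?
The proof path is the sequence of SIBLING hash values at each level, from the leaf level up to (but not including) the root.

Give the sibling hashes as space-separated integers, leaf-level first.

Answer: 76 142

Derivation:
L0 (leaves): [4, 18, 59, 76], target index=2
L1: h(4,18)=(4*31+18)%997=142 [pair 0] h(59,76)=(59*31+76)%997=908 [pair 1] -> [142, 908]
  Sibling for proof at L0: 76
L2: h(142,908)=(142*31+908)%997=325 [pair 0] -> [325]
  Sibling for proof at L1: 142
Root: 325
Proof path (sibling hashes from leaf to root): [76, 142]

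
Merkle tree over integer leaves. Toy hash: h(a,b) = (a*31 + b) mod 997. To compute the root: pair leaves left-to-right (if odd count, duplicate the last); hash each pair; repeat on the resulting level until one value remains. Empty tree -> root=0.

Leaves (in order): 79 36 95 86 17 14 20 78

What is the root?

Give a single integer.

Answer: 36

Derivation:
L0: [79, 36, 95, 86, 17, 14, 20, 78]
L1: h(79,36)=(79*31+36)%997=491 h(95,86)=(95*31+86)%997=40 h(17,14)=(17*31+14)%997=541 h(20,78)=(20*31+78)%997=698 -> [491, 40, 541, 698]
L2: h(491,40)=(491*31+40)%997=306 h(541,698)=(541*31+698)%997=520 -> [306, 520]
L3: h(306,520)=(306*31+520)%997=36 -> [36]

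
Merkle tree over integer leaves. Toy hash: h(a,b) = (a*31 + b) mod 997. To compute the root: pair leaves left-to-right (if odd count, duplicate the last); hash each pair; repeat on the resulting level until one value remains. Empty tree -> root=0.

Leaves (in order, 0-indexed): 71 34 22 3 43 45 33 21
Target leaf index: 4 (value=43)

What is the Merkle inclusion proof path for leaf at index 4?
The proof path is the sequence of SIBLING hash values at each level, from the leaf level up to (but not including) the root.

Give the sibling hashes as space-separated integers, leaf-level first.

Answer: 45 47 180

Derivation:
L0 (leaves): [71, 34, 22, 3, 43, 45, 33, 21], target index=4
L1: h(71,34)=(71*31+34)%997=241 [pair 0] h(22,3)=(22*31+3)%997=685 [pair 1] h(43,45)=(43*31+45)%997=381 [pair 2] h(33,21)=(33*31+21)%997=47 [pair 3] -> [241, 685, 381, 47]
  Sibling for proof at L0: 45
L2: h(241,685)=(241*31+685)%997=180 [pair 0] h(381,47)=(381*31+47)%997=891 [pair 1] -> [180, 891]
  Sibling for proof at L1: 47
L3: h(180,891)=(180*31+891)%997=489 [pair 0] -> [489]
  Sibling for proof at L2: 180
Root: 489
Proof path (sibling hashes from leaf to root): [45, 47, 180]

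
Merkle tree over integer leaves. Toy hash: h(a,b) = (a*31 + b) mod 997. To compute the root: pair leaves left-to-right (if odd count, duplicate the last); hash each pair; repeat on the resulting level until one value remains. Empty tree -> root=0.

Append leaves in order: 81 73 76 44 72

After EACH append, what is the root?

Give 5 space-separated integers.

After append 81 (leaves=[81]):
  L0: [81]
  root=81
After append 73 (leaves=[81, 73]):
  L0: [81, 73]
  L1: h(81,73)=(81*31+73)%997=590 -> [590]
  root=590
After append 76 (leaves=[81, 73, 76]):
  L0: [81, 73, 76]
  L1: h(81,73)=(81*31+73)%997=590 h(76,76)=(76*31+76)%997=438 -> [590, 438]
  L2: h(590,438)=(590*31+438)%997=782 -> [782]
  root=782
After append 44 (leaves=[81, 73, 76, 44]):
  L0: [81, 73, 76, 44]
  L1: h(81,73)=(81*31+73)%997=590 h(76,44)=(76*31+44)%997=406 -> [590, 406]
  L2: h(590,406)=(590*31+406)%997=750 -> [750]
  root=750
After append 72 (leaves=[81, 73, 76, 44, 72]):
  L0: [81, 73, 76, 44, 72]
  L1: h(81,73)=(81*31+73)%997=590 h(76,44)=(76*31+44)%997=406 h(72,72)=(72*31+72)%997=310 -> [590, 406, 310]
  L2: h(590,406)=(590*31+406)%997=750 h(310,310)=(310*31+310)%997=947 -> [750, 947]
  L3: h(750,947)=(750*31+947)%997=269 -> [269]
  root=269

Answer: 81 590 782 750 269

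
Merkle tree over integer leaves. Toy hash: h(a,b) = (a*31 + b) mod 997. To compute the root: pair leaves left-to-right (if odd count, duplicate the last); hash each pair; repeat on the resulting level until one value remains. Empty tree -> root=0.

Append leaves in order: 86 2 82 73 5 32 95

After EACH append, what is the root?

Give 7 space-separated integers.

Answer: 86 674 587 578 107 971 833

Derivation:
After append 86 (leaves=[86]):
  L0: [86]
  root=86
After append 2 (leaves=[86, 2]):
  L0: [86, 2]
  L1: h(86,2)=(86*31+2)%997=674 -> [674]
  root=674
After append 82 (leaves=[86, 2, 82]):
  L0: [86, 2, 82]
  L1: h(86,2)=(86*31+2)%997=674 h(82,82)=(82*31+82)%997=630 -> [674, 630]
  L2: h(674,630)=(674*31+630)%997=587 -> [587]
  root=587
After append 73 (leaves=[86, 2, 82, 73]):
  L0: [86, 2, 82, 73]
  L1: h(86,2)=(86*31+2)%997=674 h(82,73)=(82*31+73)%997=621 -> [674, 621]
  L2: h(674,621)=(674*31+621)%997=578 -> [578]
  root=578
After append 5 (leaves=[86, 2, 82, 73, 5]):
  L0: [86, 2, 82, 73, 5]
  L1: h(86,2)=(86*31+2)%997=674 h(82,73)=(82*31+73)%997=621 h(5,5)=(5*31+5)%997=160 -> [674, 621, 160]
  L2: h(674,621)=(674*31+621)%997=578 h(160,160)=(160*31+160)%997=135 -> [578, 135]
  L3: h(578,135)=(578*31+135)%997=107 -> [107]
  root=107
After append 32 (leaves=[86, 2, 82, 73, 5, 32]):
  L0: [86, 2, 82, 73, 5, 32]
  L1: h(86,2)=(86*31+2)%997=674 h(82,73)=(82*31+73)%997=621 h(5,32)=(5*31+32)%997=187 -> [674, 621, 187]
  L2: h(674,621)=(674*31+621)%997=578 h(187,187)=(187*31+187)%997=2 -> [578, 2]
  L3: h(578,2)=(578*31+2)%997=971 -> [971]
  root=971
After append 95 (leaves=[86, 2, 82, 73, 5, 32, 95]):
  L0: [86, 2, 82, 73, 5, 32, 95]
  L1: h(86,2)=(86*31+2)%997=674 h(82,73)=(82*31+73)%997=621 h(5,32)=(5*31+32)%997=187 h(95,95)=(95*31+95)%997=49 -> [674, 621, 187, 49]
  L2: h(674,621)=(674*31+621)%997=578 h(187,49)=(187*31+49)%997=861 -> [578, 861]
  L3: h(578,861)=(578*31+861)%997=833 -> [833]
  root=833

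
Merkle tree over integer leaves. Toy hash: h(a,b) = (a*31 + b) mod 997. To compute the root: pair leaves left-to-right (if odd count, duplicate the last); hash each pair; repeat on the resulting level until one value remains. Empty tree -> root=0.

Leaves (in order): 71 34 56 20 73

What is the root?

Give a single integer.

Answer: 872

Derivation:
L0: [71, 34, 56, 20, 73]
L1: h(71,34)=(71*31+34)%997=241 h(56,20)=(56*31+20)%997=759 h(73,73)=(73*31+73)%997=342 -> [241, 759, 342]
L2: h(241,759)=(241*31+759)%997=254 h(342,342)=(342*31+342)%997=974 -> [254, 974]
L3: h(254,974)=(254*31+974)%997=872 -> [872]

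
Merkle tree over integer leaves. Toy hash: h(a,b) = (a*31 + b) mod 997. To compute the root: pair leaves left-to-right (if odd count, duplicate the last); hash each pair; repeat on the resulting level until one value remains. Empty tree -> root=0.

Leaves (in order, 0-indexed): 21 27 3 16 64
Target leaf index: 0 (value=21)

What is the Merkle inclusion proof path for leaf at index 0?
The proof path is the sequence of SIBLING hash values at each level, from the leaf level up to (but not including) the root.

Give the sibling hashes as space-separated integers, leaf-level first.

Answer: 27 109 731

Derivation:
L0 (leaves): [21, 27, 3, 16, 64], target index=0
L1: h(21,27)=(21*31+27)%997=678 [pair 0] h(3,16)=(3*31+16)%997=109 [pair 1] h(64,64)=(64*31+64)%997=54 [pair 2] -> [678, 109, 54]
  Sibling for proof at L0: 27
L2: h(678,109)=(678*31+109)%997=190 [pair 0] h(54,54)=(54*31+54)%997=731 [pair 1] -> [190, 731]
  Sibling for proof at L1: 109
L3: h(190,731)=(190*31+731)%997=639 [pair 0] -> [639]
  Sibling for proof at L2: 731
Root: 639
Proof path (sibling hashes from leaf to root): [27, 109, 731]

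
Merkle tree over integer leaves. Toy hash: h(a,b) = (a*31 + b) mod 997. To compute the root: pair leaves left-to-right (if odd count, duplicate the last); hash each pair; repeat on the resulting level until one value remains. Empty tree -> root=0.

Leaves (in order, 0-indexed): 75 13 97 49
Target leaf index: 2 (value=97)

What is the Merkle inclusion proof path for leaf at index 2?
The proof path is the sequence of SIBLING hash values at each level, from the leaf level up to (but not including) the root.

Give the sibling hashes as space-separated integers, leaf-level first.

L0 (leaves): [75, 13, 97, 49], target index=2
L1: h(75,13)=(75*31+13)%997=344 [pair 0] h(97,49)=(97*31+49)%997=65 [pair 1] -> [344, 65]
  Sibling for proof at L0: 49
L2: h(344,65)=(344*31+65)%997=759 [pair 0] -> [759]
  Sibling for proof at L1: 344
Root: 759
Proof path (sibling hashes from leaf to root): [49, 344]

Answer: 49 344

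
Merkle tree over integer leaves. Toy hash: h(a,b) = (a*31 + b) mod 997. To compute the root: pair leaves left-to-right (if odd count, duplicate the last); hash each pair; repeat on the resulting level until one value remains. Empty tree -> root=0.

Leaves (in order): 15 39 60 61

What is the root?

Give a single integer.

Answer: 596

Derivation:
L0: [15, 39, 60, 61]
L1: h(15,39)=(15*31+39)%997=504 h(60,61)=(60*31+61)%997=924 -> [504, 924]
L2: h(504,924)=(504*31+924)%997=596 -> [596]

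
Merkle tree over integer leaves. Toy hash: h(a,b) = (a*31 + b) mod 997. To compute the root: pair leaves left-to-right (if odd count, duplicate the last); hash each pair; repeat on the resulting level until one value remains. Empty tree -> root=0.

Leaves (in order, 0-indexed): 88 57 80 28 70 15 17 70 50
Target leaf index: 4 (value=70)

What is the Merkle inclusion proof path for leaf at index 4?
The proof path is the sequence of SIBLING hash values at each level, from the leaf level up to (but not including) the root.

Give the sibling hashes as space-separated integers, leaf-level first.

L0 (leaves): [88, 57, 80, 28, 70, 15, 17, 70, 50], target index=4
L1: h(88,57)=(88*31+57)%997=791 [pair 0] h(80,28)=(80*31+28)%997=514 [pair 1] h(70,15)=(70*31+15)%997=191 [pair 2] h(17,70)=(17*31+70)%997=597 [pair 3] h(50,50)=(50*31+50)%997=603 [pair 4] -> [791, 514, 191, 597, 603]
  Sibling for proof at L0: 15
L2: h(791,514)=(791*31+514)%997=110 [pair 0] h(191,597)=(191*31+597)%997=536 [pair 1] h(603,603)=(603*31+603)%997=353 [pair 2] -> [110, 536, 353]
  Sibling for proof at L1: 597
L3: h(110,536)=(110*31+536)%997=955 [pair 0] h(353,353)=(353*31+353)%997=329 [pair 1] -> [955, 329]
  Sibling for proof at L2: 110
L4: h(955,329)=(955*31+329)%997=24 [pair 0] -> [24]
  Sibling for proof at L3: 329
Root: 24
Proof path (sibling hashes from leaf to root): [15, 597, 110, 329]

Answer: 15 597 110 329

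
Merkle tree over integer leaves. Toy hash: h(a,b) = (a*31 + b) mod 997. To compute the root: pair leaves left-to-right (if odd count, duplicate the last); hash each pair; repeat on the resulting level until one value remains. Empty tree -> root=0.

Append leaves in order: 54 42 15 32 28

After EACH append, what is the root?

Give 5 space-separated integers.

After append 54 (leaves=[54]):
  L0: [54]
  root=54
After append 42 (leaves=[54, 42]):
  L0: [54, 42]
  L1: h(54,42)=(54*31+42)%997=719 -> [719]
  root=719
After append 15 (leaves=[54, 42, 15]):
  L0: [54, 42, 15]
  L1: h(54,42)=(54*31+42)%997=719 h(15,15)=(15*31+15)%997=480 -> [719, 480]
  L2: h(719,480)=(719*31+480)%997=835 -> [835]
  root=835
After append 32 (leaves=[54, 42, 15, 32]):
  L0: [54, 42, 15, 32]
  L1: h(54,42)=(54*31+42)%997=719 h(15,32)=(15*31+32)%997=497 -> [719, 497]
  L2: h(719,497)=(719*31+497)%997=852 -> [852]
  root=852
After append 28 (leaves=[54, 42, 15, 32, 28]):
  L0: [54, 42, 15, 32, 28]
  L1: h(54,42)=(54*31+42)%997=719 h(15,32)=(15*31+32)%997=497 h(28,28)=(28*31+28)%997=896 -> [719, 497, 896]
  L2: h(719,497)=(719*31+497)%997=852 h(896,896)=(896*31+896)%997=756 -> [852, 756]
  L3: h(852,756)=(852*31+756)%997=249 -> [249]
  root=249

Answer: 54 719 835 852 249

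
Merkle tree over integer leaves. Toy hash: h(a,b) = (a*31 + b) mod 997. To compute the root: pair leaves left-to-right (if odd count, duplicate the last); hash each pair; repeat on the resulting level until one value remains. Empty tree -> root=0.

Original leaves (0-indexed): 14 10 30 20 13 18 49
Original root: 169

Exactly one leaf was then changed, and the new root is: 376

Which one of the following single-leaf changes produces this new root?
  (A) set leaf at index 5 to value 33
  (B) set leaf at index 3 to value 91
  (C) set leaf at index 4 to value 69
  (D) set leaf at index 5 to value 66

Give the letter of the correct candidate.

Original leaves: [14, 10, 30, 20, 13, 18, 49]
Target new root: 376
Try each candidate change and compute the resulting root:
Candidate A: set leaf[5] = 33 -> leaves = [14, 10, 30, 20, 13, 33, 49]
  L0: [14, 10, 30, 20, 13, 33, 49]
  L1: h(14,10)=(14*31+10)%997=444 h(30,20)=(30*31+20)%997=950 h(13,33)=(13*31+33)%997=436 h(49,49)=(49*31+49)%997=571 -> [444, 950, 436, 571]
  L2: h(444,950)=(444*31+950)%997=756 h(436,571)=(436*31+571)%997=129 -> [756, 129]
  L3: h(756,129)=(756*31+129)%997=634 -> [634]
  root = 634 != target 376
Candidate B: set leaf[3] = 91 -> leaves = [14, 10, 30, 91, 13, 18, 49]
  L0: [14, 10, 30, 91, 13, 18, 49]
  L1: h(14,10)=(14*31+10)%997=444 h(30,91)=(30*31+91)%997=24 h(13,18)=(13*31+18)%997=421 h(49,49)=(49*31+49)%997=571 -> [444, 24, 421, 571]
  L2: h(444,24)=(444*31+24)%997=827 h(421,571)=(421*31+571)%997=661 -> [827, 661]
  L3: h(827,661)=(827*31+661)%997=376 -> [376]
  root = 376 == target 376  ** MATCH **
Candidate C: set leaf[4] = 69 -> leaves = [14, 10, 30, 20, 69, 18, 49]
  L0: [14, 10, 30, 20, 69, 18, 49]
  L1: h(14,10)=(14*31+10)%997=444 h(30,20)=(30*31+20)%997=950 h(69,18)=(69*31+18)%997=163 h(49,49)=(49*31+49)%997=571 -> [444, 950, 163, 571]
  L2: h(444,950)=(444*31+950)%997=756 h(163,571)=(163*31+571)%997=639 -> [756, 639]
  L3: h(756,639)=(756*31+639)%997=147 -> [147]
  root = 147 != target 376
Candidate D: set leaf[5] = 66 -> leaves = [14, 10, 30, 20, 13, 66, 49]
  L0: [14, 10, 30, 20, 13, 66, 49]
  L1: h(14,10)=(14*31+10)%997=444 h(30,20)=(30*31+20)%997=950 h(13,66)=(13*31+66)%997=469 h(49,49)=(49*31+49)%997=571 -> [444, 950, 469, 571]
  L2: h(444,950)=(444*31+950)%997=756 h(469,571)=(469*31+571)%997=155 -> [756, 155]
  L3: h(756,155)=(756*31+155)%997=660 -> [660]
  root = 660 != target 376
Candidate B produces the target root.

Answer: B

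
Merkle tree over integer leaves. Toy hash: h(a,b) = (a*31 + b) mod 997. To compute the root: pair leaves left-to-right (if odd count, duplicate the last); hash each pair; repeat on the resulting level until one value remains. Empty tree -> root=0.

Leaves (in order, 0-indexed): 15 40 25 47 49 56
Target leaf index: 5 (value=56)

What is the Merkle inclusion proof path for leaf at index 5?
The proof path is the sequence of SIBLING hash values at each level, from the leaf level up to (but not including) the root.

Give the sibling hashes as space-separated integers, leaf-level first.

Answer: 49 578 525

Derivation:
L0 (leaves): [15, 40, 25, 47, 49, 56], target index=5
L1: h(15,40)=(15*31+40)%997=505 [pair 0] h(25,47)=(25*31+47)%997=822 [pair 1] h(49,56)=(49*31+56)%997=578 [pair 2] -> [505, 822, 578]
  Sibling for proof at L0: 49
L2: h(505,822)=(505*31+822)%997=525 [pair 0] h(578,578)=(578*31+578)%997=550 [pair 1] -> [525, 550]
  Sibling for proof at L1: 578
L3: h(525,550)=(525*31+550)%997=873 [pair 0] -> [873]
  Sibling for proof at L2: 525
Root: 873
Proof path (sibling hashes from leaf to root): [49, 578, 525]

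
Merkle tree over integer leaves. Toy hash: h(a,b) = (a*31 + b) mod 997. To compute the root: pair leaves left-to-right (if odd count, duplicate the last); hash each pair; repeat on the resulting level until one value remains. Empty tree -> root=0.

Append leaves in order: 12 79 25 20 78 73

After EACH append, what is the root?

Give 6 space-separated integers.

Answer: 12 451 823 818 545 385

Derivation:
After append 12 (leaves=[12]):
  L0: [12]
  root=12
After append 79 (leaves=[12, 79]):
  L0: [12, 79]
  L1: h(12,79)=(12*31+79)%997=451 -> [451]
  root=451
After append 25 (leaves=[12, 79, 25]):
  L0: [12, 79, 25]
  L1: h(12,79)=(12*31+79)%997=451 h(25,25)=(25*31+25)%997=800 -> [451, 800]
  L2: h(451,800)=(451*31+800)%997=823 -> [823]
  root=823
After append 20 (leaves=[12, 79, 25, 20]):
  L0: [12, 79, 25, 20]
  L1: h(12,79)=(12*31+79)%997=451 h(25,20)=(25*31+20)%997=795 -> [451, 795]
  L2: h(451,795)=(451*31+795)%997=818 -> [818]
  root=818
After append 78 (leaves=[12, 79, 25, 20, 78]):
  L0: [12, 79, 25, 20, 78]
  L1: h(12,79)=(12*31+79)%997=451 h(25,20)=(25*31+20)%997=795 h(78,78)=(78*31+78)%997=502 -> [451, 795, 502]
  L2: h(451,795)=(451*31+795)%997=818 h(502,502)=(502*31+502)%997=112 -> [818, 112]
  L3: h(818,112)=(818*31+112)%997=545 -> [545]
  root=545
After append 73 (leaves=[12, 79, 25, 20, 78, 73]):
  L0: [12, 79, 25, 20, 78, 73]
  L1: h(12,79)=(12*31+79)%997=451 h(25,20)=(25*31+20)%997=795 h(78,73)=(78*31+73)%997=497 -> [451, 795, 497]
  L2: h(451,795)=(451*31+795)%997=818 h(497,497)=(497*31+497)%997=949 -> [818, 949]
  L3: h(818,949)=(818*31+949)%997=385 -> [385]
  root=385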